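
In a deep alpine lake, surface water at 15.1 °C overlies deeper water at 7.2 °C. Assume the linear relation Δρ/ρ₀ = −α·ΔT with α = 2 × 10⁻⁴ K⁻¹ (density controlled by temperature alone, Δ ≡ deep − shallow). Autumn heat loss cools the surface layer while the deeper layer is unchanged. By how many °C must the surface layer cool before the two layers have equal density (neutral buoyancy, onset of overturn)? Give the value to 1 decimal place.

With temperature the only control, equal density requires T_surf′ = T_deep.
T_surf′ = 7.2 °C.
Cooling required: 15.1 − 7.2 = 7.9 °C.

7.9 °C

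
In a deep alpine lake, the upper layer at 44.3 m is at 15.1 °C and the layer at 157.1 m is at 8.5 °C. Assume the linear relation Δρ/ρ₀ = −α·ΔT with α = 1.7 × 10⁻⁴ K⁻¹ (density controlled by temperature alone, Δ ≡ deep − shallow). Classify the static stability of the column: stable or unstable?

stable

ΔT = 8.5 − 15.1 = -6.6 K, so Δρ/ρ₀ = −αΔT = 1.122 × 10⁻³.
Δρ/ρ₀ > 0, so Δρ > 0: deeper water is denser → statically stable.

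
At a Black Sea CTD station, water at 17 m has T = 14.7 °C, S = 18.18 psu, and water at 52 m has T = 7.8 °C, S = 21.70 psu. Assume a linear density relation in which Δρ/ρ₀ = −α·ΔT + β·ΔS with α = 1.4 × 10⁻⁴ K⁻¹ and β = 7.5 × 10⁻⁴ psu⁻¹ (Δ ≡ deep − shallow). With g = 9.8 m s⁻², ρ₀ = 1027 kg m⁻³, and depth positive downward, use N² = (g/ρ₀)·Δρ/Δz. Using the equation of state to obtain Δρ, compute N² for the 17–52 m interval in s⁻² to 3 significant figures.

1.01 × 10⁻³ s⁻²

ΔT = -6.9 K, ΔS = +3.52 psu (deep − shallow).
Δρ/ρ₀ = −αΔT + βΔS = 9.66 × 10⁻⁴ + 2.64 × 10⁻³ = 3.606 × 10⁻³, so Δρ ≈ 3.703 kg m⁻³.
N² = (g/ρ₀)·Δρ/Δz = g·(Δρ/ρ₀)/Δz = 9.8 × 3.606 × 10⁻³ / 35 = 1.0097 × 10⁻³ s⁻² ≈ 1.01 × 10⁻³ s⁻².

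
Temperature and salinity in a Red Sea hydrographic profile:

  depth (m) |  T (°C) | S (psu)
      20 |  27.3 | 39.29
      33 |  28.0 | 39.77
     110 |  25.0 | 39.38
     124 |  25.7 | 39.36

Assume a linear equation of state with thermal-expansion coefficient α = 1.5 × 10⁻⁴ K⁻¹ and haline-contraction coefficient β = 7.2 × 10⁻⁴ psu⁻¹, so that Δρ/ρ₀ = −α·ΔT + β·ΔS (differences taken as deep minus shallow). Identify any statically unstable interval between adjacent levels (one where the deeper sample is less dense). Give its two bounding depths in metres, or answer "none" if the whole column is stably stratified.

110–124 m

Evaluate Δρ/ρ₀ = −αΔT + βΔS across each adjacent pair:
  20–33 m: −αΔT+βΔS = −(1.5 × 10⁻⁴)(+0.7)+(7.2 × 10⁻⁴)(+0.48) = 2.4 × 10⁻⁴ → stable
  33–110 m: −αΔT+βΔS = −(1.5 × 10⁻⁴)(-3.0)+(7.2 × 10⁻⁴)(-0.39) = 1.7 × 10⁻⁴ → stable
  110–124 m: −αΔT+βΔS = −(1.5 × 10⁻⁴)(+0.7)+(7.2 × 10⁻⁴)(-0.02) = -1.2 × 10⁻⁴ → UNSTABLE
The 110–124 m interval has Δρ < 0: lighter water underlies denser water.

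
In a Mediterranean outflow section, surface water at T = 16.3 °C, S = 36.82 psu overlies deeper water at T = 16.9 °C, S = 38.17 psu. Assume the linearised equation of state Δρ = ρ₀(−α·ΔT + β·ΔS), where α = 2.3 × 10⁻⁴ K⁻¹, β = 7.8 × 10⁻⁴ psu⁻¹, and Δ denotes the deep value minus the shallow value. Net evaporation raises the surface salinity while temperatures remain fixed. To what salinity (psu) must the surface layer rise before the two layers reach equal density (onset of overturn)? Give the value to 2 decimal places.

Neutral buoyancy requires −α(T_deep − T_surf) + β(S_deep − S_surf′) = 0.
S_surf′ = S_deep − (α/β)·ΔT = 38.17 − (2.3 × 10⁻⁴/7.8 × 10⁻⁴)·(+0.6) = 37.9931 psu.
Increase required: 37.9931 − 36.82 = 1.1731 psu.

37.99 psu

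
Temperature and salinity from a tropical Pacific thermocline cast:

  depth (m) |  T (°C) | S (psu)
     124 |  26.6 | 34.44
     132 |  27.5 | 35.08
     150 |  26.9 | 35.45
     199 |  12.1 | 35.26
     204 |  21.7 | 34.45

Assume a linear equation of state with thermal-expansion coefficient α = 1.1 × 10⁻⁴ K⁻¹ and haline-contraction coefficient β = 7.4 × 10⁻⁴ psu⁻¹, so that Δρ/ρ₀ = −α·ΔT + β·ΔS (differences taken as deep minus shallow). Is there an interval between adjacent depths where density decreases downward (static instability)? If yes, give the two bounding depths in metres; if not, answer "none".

199–204 m

Evaluate Δρ/ρ₀ = −αΔT + βΔS across each adjacent pair:
  124–132 m: −αΔT+βΔS = −(1.1 × 10⁻⁴)(+0.9)+(7.4 × 10⁻⁴)(+0.64) = 3.7 × 10⁻⁴ → stable
  132–150 m: −αΔT+βΔS = −(1.1 × 10⁻⁴)(-0.6)+(7.4 × 10⁻⁴)(+0.37) = 3.4 × 10⁻⁴ → stable
  150–199 m: −αΔT+βΔS = −(1.1 × 10⁻⁴)(-14.8)+(7.4 × 10⁻⁴)(-0.19) = 1.5 × 10⁻³ → stable
  199–204 m: −αΔT+βΔS = −(1.1 × 10⁻⁴)(+9.6)+(7.4 × 10⁻⁴)(-0.81) = -1.7 × 10⁻³ → UNSTABLE
The 199–204 m interval has Δρ < 0: lighter water underlies denser water.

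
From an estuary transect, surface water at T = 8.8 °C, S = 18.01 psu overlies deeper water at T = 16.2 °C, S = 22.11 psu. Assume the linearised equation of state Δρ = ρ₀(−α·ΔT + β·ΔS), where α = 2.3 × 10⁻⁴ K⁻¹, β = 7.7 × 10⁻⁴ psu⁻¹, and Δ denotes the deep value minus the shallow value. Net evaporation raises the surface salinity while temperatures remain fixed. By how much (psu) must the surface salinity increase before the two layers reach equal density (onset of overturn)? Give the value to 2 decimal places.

1.89 psu

Neutral buoyancy requires −α(T_deep − T_surf) + β(S_deep − S_surf′) = 0.
S_surf′ = S_deep − (α/β)·ΔT = 22.11 − (2.3 × 10⁻⁴/7.7 × 10⁻⁴)·(+7.4) = 19.8996 psu.
Increase required: 19.8996 − 18.01 = 1.8896 psu.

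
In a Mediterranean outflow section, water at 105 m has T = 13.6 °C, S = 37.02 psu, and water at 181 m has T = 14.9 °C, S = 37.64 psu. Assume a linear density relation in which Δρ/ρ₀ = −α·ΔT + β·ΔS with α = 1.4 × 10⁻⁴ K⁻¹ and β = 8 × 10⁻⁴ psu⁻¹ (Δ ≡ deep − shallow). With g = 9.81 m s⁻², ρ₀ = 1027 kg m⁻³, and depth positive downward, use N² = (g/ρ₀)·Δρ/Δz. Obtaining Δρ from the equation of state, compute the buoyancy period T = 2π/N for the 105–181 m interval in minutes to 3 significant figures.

ΔT = +1.3 K, ΔS = +0.62 psu (deep − shallow).
Δρ/ρ₀ = −αΔT + βΔS = -1.82 × 10⁻⁴ + 4.96 × 10⁻⁴ = 3.14 × 10⁻⁴, so Δρ ≈ 0.3225 kg m⁻³.
N² = (g/ρ₀)·Δρ/Δz = g·(Δρ/ρ₀)/Δz = 9.81 × 3.14 × 10⁻⁴ / 76 = 4.0531 × 10⁻⁵ s⁻².
N = √(4.0531 × 10⁻⁵) = 6.3664 × 10⁻³ rad s⁻¹ → T = 2π/N = 986.93 s = 16.449 min ≈ 16.4 min.

16.4 min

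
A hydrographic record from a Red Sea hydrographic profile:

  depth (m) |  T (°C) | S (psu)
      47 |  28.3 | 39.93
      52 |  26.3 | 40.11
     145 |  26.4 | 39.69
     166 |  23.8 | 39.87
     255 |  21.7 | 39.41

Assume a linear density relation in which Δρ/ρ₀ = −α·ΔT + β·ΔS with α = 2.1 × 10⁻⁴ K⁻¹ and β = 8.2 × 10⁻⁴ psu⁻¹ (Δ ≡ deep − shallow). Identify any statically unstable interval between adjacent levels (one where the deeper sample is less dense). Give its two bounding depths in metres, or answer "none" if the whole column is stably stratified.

Evaluate Δρ/ρ₀ = −αΔT + βΔS across each adjacent pair:
  47–52 m: −αΔT+βΔS = −(2.1 × 10⁻⁴)(-2.0)+(8.2 × 10⁻⁴)(+0.18) = 5.7 × 10⁻⁴ → stable
  52–145 m: −αΔT+βΔS = −(2.1 × 10⁻⁴)(+0.1)+(8.2 × 10⁻⁴)(-0.42) = -3.7 × 10⁻⁴ → UNSTABLE
  145–166 m: −αΔT+βΔS = −(2.1 × 10⁻⁴)(-2.6)+(8.2 × 10⁻⁴)(+0.18) = 6.9 × 10⁻⁴ → stable
  166–255 m: −αΔT+βΔS = −(2.1 × 10⁻⁴)(-2.1)+(8.2 × 10⁻⁴)(-0.46) = 6.4 × 10⁻⁵ → stable
The 52–145 m interval has Δρ < 0: lighter water underlies denser water.

52–145 m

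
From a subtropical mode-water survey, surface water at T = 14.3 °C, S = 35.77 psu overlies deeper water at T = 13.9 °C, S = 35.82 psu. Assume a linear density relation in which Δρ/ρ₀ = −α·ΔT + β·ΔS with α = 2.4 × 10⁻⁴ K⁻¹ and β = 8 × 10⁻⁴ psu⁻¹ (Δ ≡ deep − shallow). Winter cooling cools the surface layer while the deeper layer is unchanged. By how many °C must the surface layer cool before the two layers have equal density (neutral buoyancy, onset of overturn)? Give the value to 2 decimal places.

Neutral buoyancy requires Δρ = 0, i.e. −α(T_deep − T_surf′) + β(S_deep − S_surf) = 0.
T_surf′ = T_deep − (β/α)·ΔS = 13.9 − (8 × 10⁻⁴/2.4 × 10⁻⁴)·(+0.05) = 13.7333 °C.
Cooling required: 14.3 − (13.7333) = 0.5667 °C.

0.57 °C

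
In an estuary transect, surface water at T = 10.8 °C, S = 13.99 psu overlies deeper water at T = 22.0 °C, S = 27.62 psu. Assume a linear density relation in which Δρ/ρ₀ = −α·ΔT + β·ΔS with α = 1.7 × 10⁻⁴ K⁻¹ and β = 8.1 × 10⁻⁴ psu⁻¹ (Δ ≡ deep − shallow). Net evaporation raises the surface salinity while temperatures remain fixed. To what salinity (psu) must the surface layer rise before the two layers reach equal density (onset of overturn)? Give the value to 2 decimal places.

Neutral buoyancy requires −α(T_deep − T_surf) + β(S_deep − S_surf′) = 0.
S_surf′ = S_deep − (α/β)·ΔT = 27.62 − (1.7 × 10⁻⁴/8.1 × 10⁻⁴)·(+11.2) = 25.2694 psu.
Increase required: 25.2694 − 13.99 = 11.2794 psu.

25.27 psu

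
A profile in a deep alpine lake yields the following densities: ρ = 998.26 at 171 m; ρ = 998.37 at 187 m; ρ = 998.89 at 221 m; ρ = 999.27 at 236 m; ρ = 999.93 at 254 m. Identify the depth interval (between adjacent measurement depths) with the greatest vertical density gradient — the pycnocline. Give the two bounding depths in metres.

236–254 m

Compute the density gradient over each adjacent pair:
  171–187 m: Δρ/Δz = 0.11/16 = 6.9 × 10⁻³ kg m⁻⁴
  187–221 m: Δρ/Δz = 0.52/34 = 0.015 kg m⁻⁴
  221–236 m: Δρ/Δz = 0.38/15 = 0.025 kg m⁻⁴
  236–254 m: Δρ/Δz = 0.66/18 = 0.037 kg m⁻⁴
The largest gradient is in the 236–254 m interval — the pycnocline.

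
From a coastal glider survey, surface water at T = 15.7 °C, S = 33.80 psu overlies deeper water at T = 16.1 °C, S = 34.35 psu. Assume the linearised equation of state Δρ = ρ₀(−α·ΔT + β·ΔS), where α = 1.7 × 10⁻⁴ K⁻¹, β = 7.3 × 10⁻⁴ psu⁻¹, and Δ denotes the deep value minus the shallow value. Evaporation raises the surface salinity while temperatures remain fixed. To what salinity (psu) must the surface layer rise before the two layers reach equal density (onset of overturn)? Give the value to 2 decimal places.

Neutral buoyancy requires −α(T_deep − T_surf) + β(S_deep − S_surf′) = 0.
S_surf′ = S_deep − (α/β)·ΔT = 34.35 − (1.7 × 10⁻⁴/7.3 × 10⁻⁴)·(+0.4) = 34.2568 psu.
Increase required: 34.2568 − 33.80 = 0.4568 psu.

34.26 psu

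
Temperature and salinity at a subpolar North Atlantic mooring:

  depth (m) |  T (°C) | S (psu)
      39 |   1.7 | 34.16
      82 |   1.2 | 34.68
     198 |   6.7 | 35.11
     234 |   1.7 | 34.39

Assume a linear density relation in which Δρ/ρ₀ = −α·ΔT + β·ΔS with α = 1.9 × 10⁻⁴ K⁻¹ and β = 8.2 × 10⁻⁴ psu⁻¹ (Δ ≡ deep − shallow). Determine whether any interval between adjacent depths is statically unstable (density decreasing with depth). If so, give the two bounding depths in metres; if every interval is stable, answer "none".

82–198 m

Evaluate Δρ/ρ₀ = −αΔT + βΔS across each adjacent pair:
  39–82 m: −αΔT+βΔS = −(1.9 × 10⁻⁴)(-0.5)+(8.2 × 10⁻⁴)(+0.52) = 5.2 × 10⁻⁴ → stable
  82–198 m: −αΔT+βΔS = −(1.9 × 10⁻⁴)(+5.5)+(8.2 × 10⁻⁴)(+0.43) = -6.9 × 10⁻⁴ → UNSTABLE
  198–234 m: −αΔT+βΔS = −(1.9 × 10⁻⁴)(-5.0)+(8.2 × 10⁻⁴)(-0.72) = 3.6 × 10⁻⁴ → stable
The 82–198 m interval has Δρ < 0: lighter water underlies denser water.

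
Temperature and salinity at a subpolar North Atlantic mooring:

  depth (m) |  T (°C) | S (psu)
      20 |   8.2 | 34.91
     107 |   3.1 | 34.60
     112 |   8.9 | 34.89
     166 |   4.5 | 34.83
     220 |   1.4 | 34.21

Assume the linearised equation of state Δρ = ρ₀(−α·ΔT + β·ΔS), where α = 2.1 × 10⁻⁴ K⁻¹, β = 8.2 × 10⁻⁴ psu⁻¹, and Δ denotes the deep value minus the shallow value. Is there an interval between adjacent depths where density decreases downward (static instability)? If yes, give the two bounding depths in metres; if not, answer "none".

Evaluate Δρ/ρ₀ = −αΔT + βΔS across each adjacent pair:
  20–107 m: −αΔT+βΔS = −(2.1 × 10⁻⁴)(-5.1)+(8.2 × 10⁻⁴)(-0.31) = 8.2 × 10⁻⁴ → stable
  107–112 m: −αΔT+βΔS = −(2.1 × 10⁻⁴)(+5.8)+(8.2 × 10⁻⁴)(+0.29) = -9.8 × 10⁻⁴ → UNSTABLE
  112–166 m: −αΔT+βΔS = −(2.1 × 10⁻⁴)(-4.4)+(8.2 × 10⁻⁴)(-0.06) = 8.7 × 10⁻⁴ → stable
  166–220 m: −αΔT+βΔS = −(2.1 × 10⁻⁴)(-3.1)+(8.2 × 10⁻⁴)(-0.62) = 1.4 × 10⁻⁴ → stable
The 107–112 m interval has Δρ < 0: lighter water underlies denser water.

107–112 m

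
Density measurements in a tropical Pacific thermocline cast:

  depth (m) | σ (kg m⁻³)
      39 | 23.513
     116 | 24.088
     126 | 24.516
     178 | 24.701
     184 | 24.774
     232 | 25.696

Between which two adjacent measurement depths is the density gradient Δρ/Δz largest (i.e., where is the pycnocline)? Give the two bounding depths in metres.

Compute the density gradient over each adjacent pair:
  39–116 m: Δρ/Δz = 0.575/77 = 7.5 × 10⁻³ kg m⁻⁴
  116–126 m: Δρ/Δz = 0.428/10 = 0.043 kg m⁻⁴
  126–178 m: Δρ/Δz = 0.185/52 = 3.6 × 10⁻³ kg m⁻⁴
  178–184 m: Δρ/Δz = 0.073/6 = 0.012 kg m⁻⁴
  184–232 m: Δρ/Δz = 0.922/48 = 0.019 kg m⁻⁴
The largest gradient is in the 116–126 m interval — the pycnocline.

116–126 m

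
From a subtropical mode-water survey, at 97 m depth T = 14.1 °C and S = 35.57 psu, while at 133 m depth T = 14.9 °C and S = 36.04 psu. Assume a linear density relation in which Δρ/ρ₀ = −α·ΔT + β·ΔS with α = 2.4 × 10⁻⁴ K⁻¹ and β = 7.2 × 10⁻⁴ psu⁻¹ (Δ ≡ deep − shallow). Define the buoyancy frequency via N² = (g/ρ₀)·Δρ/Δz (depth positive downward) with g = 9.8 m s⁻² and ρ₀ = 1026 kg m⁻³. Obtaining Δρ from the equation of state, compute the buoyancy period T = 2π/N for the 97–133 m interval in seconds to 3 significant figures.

ΔT = +0.8 K, ΔS = +0.47 psu (deep − shallow).
Δρ/ρ₀ = −αΔT + βΔS = -1.92 × 10⁻⁴ + 3.384 × 10⁻⁴ = 1.464 × 10⁻⁴, so Δρ ≈ 0.1502 kg m⁻³.
N² = (g/ρ₀)·Δρ/Δz = g·(Δρ/ρ₀)/Δz = 9.8 × 1.464 × 10⁻⁴ / 36 = 3.9853 × 10⁻⁵ s⁻².
N = √(3.9853 × 10⁻⁵) = 6.3129 × 10⁻³ rad s⁻¹ → T = 2π/N = 995.29 s ≈ 995 s.

995 s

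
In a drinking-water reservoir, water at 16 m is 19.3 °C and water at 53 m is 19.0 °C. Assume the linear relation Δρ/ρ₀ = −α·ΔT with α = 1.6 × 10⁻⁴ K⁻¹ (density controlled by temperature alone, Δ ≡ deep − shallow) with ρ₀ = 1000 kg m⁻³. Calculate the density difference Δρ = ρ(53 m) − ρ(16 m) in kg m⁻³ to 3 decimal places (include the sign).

ΔT = -0.3 K, Δρ/ρ₀ = −αΔT = 4.80 × 10⁻⁵.
Δρ = 1000 × (4.80 × 10⁻⁵) = +0.048 kg m⁻³.
Positive Δρ: denser below, stable.

+0.048 kg m⁻³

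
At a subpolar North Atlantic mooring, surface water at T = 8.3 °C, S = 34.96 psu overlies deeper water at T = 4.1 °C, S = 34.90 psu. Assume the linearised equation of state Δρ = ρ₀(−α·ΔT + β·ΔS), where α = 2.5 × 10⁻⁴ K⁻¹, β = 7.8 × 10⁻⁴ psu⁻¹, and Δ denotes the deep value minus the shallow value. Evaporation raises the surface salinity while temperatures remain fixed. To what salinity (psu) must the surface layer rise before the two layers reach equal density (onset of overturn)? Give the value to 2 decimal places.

36.25 psu

Neutral buoyancy requires −α(T_deep − T_surf) + β(S_deep − S_surf′) = 0.
S_surf′ = S_deep − (α/β)·ΔT = 34.90 − (2.5 × 10⁻⁴/7.8 × 10⁻⁴)·(-4.2) = 36.2462 psu.
Increase required: 36.2462 − 34.96 = 1.2862 psu.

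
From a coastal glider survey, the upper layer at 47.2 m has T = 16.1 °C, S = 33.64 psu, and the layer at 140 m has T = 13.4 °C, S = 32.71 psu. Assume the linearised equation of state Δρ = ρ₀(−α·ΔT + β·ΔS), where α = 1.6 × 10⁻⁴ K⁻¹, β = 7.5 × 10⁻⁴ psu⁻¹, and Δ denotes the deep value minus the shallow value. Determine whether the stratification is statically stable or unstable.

ΔT = 13.4 − 16.1 = -2.7 K and ΔS = 32.71 − 33.64 = -0.93 psu (deep − shallow).
−αΔT = 4.32 × 10⁻⁴; βΔS = -6.975 × 10⁻⁴; sum Δρ/ρ₀ = -2.655 × 10⁻⁴.
Δρ/ρ₀ < 0, so Δρ < 0: deeper water is lighter → statically unstable; the column would overturn.

unstable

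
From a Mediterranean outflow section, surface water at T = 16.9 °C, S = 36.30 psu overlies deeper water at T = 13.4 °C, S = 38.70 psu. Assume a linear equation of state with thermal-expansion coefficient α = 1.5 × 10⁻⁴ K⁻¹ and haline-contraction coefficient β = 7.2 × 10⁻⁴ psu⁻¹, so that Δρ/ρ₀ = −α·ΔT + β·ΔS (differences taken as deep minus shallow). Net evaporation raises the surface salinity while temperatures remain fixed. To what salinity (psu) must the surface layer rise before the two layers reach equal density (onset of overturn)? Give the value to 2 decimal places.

39.43 psu

Neutral buoyancy requires −α(T_deep − T_surf) + β(S_deep − S_surf′) = 0.
S_surf′ = S_deep − (α/β)·ΔT = 38.70 − (1.5 × 10⁻⁴/7.2 × 10⁻⁴)·(-3.5) = 39.4292 psu.
Increase required: 39.4292 − 36.30 = 3.1292 psu.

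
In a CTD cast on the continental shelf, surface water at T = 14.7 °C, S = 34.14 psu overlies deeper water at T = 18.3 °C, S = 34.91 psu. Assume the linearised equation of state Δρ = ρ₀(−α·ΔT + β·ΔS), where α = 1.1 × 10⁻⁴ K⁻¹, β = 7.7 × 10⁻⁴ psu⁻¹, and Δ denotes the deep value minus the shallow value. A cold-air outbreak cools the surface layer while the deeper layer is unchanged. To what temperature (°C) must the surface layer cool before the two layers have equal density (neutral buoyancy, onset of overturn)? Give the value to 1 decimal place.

Neutral buoyancy requires Δρ = 0, i.e. −α(T_deep − T_surf′) + β(S_deep − S_surf) = 0.
T_surf′ = T_deep − (β/α)·ΔS = 18.3 − (7.7 × 10⁻⁴/1.1 × 10⁻⁴)·(+0.77) = 12.910 °C.
Cooling required: 14.7 − (12.910) = 1.790 °C.

12.9 °C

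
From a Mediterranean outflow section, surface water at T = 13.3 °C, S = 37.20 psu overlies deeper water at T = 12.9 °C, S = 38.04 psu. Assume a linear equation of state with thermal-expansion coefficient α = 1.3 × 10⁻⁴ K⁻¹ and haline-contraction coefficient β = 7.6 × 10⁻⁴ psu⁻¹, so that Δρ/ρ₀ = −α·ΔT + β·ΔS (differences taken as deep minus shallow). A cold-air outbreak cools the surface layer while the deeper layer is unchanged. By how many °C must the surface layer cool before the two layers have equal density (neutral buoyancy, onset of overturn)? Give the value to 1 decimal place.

Neutral buoyancy requires Δρ = 0, i.e. −α(T_deep − T_surf′) + β(S_deep − S_surf) = 0.
T_surf′ = T_deep − (β/α)·ΔS = 12.9 − (7.6 × 10⁻⁴/1.3 × 10⁻⁴)·(+0.84) = 7.989 °C.
Cooling required: 13.3 − (7.989) = 5.311 °C.

5.3 °C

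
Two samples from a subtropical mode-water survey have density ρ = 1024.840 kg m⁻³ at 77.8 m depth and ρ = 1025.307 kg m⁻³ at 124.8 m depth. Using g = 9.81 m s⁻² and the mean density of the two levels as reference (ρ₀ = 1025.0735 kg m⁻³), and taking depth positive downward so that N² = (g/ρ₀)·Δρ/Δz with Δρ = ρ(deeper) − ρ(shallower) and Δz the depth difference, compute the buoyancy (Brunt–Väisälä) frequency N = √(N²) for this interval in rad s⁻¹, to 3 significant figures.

9.75 × 10⁻³ rad s⁻¹

Δρ = 1025.307 − 1024.840 = 0.467 kg m⁻³ over Δz = 124.8 − 77.8 = 47 m.
N² = (9.81/1025.0735) × (0.467/47) = 9.5090 × 10⁻⁵ s⁻².
N = √(9.5090 × 10⁻⁵) = 9.7514 × 10⁻³ rad s⁻¹ ≈ 9.75 × 10⁻³ rad s⁻¹.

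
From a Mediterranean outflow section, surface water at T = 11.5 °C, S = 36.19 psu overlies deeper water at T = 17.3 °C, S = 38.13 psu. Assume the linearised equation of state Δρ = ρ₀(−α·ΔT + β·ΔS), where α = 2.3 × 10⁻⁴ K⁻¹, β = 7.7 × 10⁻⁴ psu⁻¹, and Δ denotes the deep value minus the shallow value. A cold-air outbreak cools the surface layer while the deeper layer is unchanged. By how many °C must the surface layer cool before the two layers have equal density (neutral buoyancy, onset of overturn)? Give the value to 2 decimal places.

0.69 °C

Neutral buoyancy requires Δρ = 0, i.e. −α(T_deep − T_surf′) + β(S_deep − S_surf) = 0.
T_surf′ = T_deep − (β/α)·ΔS = 17.3 − (7.7 × 10⁻⁴/2.3 × 10⁻⁴)·(+1.94) = 10.8052 °C.
Cooling required: 11.5 − (10.8052) = 0.6948 °C.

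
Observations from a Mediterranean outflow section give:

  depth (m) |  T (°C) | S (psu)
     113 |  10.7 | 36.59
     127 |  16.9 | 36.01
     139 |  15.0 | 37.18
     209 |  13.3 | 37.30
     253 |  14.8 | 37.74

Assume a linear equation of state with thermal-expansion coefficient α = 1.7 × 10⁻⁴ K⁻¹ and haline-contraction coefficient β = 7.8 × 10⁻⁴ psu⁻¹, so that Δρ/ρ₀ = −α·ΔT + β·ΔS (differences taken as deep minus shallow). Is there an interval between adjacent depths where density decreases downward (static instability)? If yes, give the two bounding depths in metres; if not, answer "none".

113–127 m

Evaluate Δρ/ρ₀ = −αΔT + βΔS across each adjacent pair:
  113–127 m: −αΔT+βΔS = −(1.7 × 10⁻⁴)(+6.2)+(7.8 × 10⁻⁴)(-0.58) = -1.5 × 10⁻³ → UNSTABLE
  127–139 m: −αΔT+βΔS = −(1.7 × 10⁻⁴)(-1.9)+(7.8 × 10⁻⁴)(+1.17) = 1.2 × 10⁻³ → stable
  139–209 m: −αΔT+βΔS = −(1.7 × 10⁻⁴)(-1.7)+(7.8 × 10⁻⁴)(+0.12) = 3.8 × 10⁻⁴ → stable
  209–253 m: −αΔT+βΔS = −(1.7 × 10⁻⁴)(+1.5)+(7.8 × 10⁻⁴)(+0.44) = 8.8 × 10⁻⁵ → stable
The 113–127 m interval has Δρ < 0: lighter water underlies denser water.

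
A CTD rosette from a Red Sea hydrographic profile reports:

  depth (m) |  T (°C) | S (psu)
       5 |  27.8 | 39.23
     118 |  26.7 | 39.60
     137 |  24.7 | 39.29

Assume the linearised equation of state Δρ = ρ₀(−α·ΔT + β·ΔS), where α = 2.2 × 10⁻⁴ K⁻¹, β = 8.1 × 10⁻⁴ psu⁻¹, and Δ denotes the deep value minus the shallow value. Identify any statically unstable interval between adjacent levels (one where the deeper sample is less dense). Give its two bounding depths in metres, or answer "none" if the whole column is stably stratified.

Evaluate Δρ/ρ₀ = −αΔT + βΔS across each adjacent pair:
  5–118 m: −αΔT+βΔS = −(2.2 × 10⁻⁴)(-1.1)+(8.1 × 10⁻⁴)(+0.37) = 5.4 × 10⁻⁴ → stable
  118–137 m: −αΔT+βΔS = −(2.2 × 10⁻⁴)(-2.0)+(8.1 × 10⁻⁴)(-0.31) = 1.9 × 10⁻⁴ → stable
Every interval has Δρ > 0: the column is stably stratified throughout.

none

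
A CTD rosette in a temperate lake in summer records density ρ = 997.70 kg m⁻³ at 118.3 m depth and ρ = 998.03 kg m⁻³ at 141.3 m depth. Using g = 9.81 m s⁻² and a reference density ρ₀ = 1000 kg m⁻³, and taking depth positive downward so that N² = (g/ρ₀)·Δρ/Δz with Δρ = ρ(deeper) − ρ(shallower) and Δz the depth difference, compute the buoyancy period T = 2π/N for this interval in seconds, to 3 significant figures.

Δρ = 998.03 − 997.70 = 0.33 kg m⁻³ over Δz = 141.3 − 118.3 = 23 m.
N² = (9.81/1000) × (0.33/23) = 1.4075 × 10⁻⁴ s⁻².
N = √(1.4075 × 10⁻⁴) = 0.011864 rad s⁻¹, so T = 2π/N = 529.60 s ≈ 530 s.
N² > 0, so the interval is statically stable.

530 s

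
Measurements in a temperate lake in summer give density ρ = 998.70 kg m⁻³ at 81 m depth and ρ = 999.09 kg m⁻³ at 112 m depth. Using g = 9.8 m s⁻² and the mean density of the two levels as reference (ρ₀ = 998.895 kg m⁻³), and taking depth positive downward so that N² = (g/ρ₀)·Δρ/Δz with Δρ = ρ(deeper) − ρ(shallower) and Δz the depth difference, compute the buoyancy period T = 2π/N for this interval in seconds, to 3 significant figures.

566 s

Δρ = 999.09 − 998.70 = 0.39 kg m⁻³ over Δz = 112 − 81 = 31 m.
N² = (9.8/998.895) × (0.39/31) = 1.2343 × 10⁻⁴ s⁻².
N = √(1.2343 × 10⁻⁴) = 0.011110 rad s⁻¹, so T = 2π/N = 565.54 s ≈ 566 s.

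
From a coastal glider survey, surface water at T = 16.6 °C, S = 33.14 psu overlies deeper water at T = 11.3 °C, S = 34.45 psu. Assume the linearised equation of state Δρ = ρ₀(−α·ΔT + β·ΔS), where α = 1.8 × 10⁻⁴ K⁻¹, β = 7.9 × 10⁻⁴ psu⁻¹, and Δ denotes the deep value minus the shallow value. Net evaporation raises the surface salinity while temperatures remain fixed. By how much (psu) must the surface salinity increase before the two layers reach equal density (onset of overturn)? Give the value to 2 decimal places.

Neutral buoyancy requires −α(T_deep − T_surf) + β(S_deep − S_surf′) = 0.
S_surf′ = S_deep − (α/β)·ΔT = 34.45 − (1.8 × 10⁻⁴/7.9 × 10⁻⁴)·(-5.3) = 35.6576 psu.
Increase required: 35.6576 − 33.14 = 2.5176 psu.

2.52 psu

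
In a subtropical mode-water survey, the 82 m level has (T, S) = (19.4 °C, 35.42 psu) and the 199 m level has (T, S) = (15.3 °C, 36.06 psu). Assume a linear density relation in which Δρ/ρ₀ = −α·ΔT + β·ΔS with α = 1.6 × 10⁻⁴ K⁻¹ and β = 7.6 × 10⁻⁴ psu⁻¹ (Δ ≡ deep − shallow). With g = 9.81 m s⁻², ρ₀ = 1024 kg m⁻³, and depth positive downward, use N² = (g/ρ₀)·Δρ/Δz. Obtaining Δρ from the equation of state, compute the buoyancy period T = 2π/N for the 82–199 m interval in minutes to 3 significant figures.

ΔT = -4.1 K, ΔS = +0.64 psu (deep − shallow).
Δρ/ρ₀ = −αΔT + βΔS = 6.56 × 10⁻⁴ + 4.864 × 10⁻⁴ = 1.1424 × 10⁻³, so Δρ ≈ 1.170 kg m⁻³.
N² = (g/ρ₀)·Δρ/Δz = g·(Δρ/ρ₀)/Δz = 9.81 × 1.1424 × 10⁻³ / 117 = 9.5786 × 10⁻⁵ s⁻².
N = √(9.5786 × 10⁻⁵) = 9.7870 × 10⁻³ rad s⁻¹ → T = 2π/N = 641.99 s = 10.700 min ≈ 10.7 min.

10.7 min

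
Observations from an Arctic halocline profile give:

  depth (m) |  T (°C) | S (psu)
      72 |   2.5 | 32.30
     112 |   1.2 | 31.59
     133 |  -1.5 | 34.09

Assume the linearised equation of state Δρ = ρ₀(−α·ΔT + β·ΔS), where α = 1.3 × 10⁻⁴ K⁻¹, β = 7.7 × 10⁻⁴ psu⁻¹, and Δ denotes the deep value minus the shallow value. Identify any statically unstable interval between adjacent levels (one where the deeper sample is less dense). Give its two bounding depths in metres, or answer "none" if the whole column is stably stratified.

72–112 m

Evaluate Δρ/ρ₀ = −αΔT + βΔS across each adjacent pair:
  72–112 m: −αΔT+βΔS = −(1.3 × 10⁻⁴)(-1.3)+(7.7 × 10⁻⁴)(-0.71) = -3.8 × 10⁻⁴ → UNSTABLE
  112–133 m: −αΔT+βΔS = −(1.3 × 10⁻⁴)(-2.7)+(7.7 × 10⁻⁴)(+2.50) = 2.3 × 10⁻³ → stable
The 72–112 m interval has Δρ < 0: lighter water underlies denser water.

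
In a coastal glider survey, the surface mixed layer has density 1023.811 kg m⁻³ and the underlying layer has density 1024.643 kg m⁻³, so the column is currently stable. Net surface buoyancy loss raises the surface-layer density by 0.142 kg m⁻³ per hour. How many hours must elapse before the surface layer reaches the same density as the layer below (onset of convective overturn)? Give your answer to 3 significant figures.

Density deficit of the surface layer: 1024.643 − 1023.811 = 0.832 kg m⁻³.
Required change = 0.832 / 0.142 = 5.86 hours.

5.86 hours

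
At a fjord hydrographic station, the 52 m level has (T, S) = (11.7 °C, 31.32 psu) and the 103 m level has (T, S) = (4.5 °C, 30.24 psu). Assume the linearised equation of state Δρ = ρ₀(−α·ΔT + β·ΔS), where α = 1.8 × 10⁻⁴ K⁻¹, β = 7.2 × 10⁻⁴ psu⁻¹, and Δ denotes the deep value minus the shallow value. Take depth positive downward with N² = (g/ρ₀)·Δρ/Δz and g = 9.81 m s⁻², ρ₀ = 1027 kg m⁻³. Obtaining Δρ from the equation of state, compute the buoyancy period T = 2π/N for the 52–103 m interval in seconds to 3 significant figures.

ΔT = -7.2 K, ΔS = -1.08 psu (deep − shallow).
Δρ/ρ₀ = −αΔT + βΔS = 1.296 × 10⁻³ − 7.776 × 10⁻⁴ = 5.184 × 10⁻⁴, so Δρ ≈ 0.5324 kg m⁻³.
N² = (g/ρ₀)·Δρ/Δz = g·(Δρ/ρ₀)/Δz = 9.81 × 5.184 × 10⁻⁴ / 51 = 9.9716 × 10⁻⁵ s⁻².
N = √(9.9716 × 10⁻⁵) = 9.9858 × 10⁻³ rad s⁻¹ → T = 2π/N = 629.21 s ≈ 629 s.

629 s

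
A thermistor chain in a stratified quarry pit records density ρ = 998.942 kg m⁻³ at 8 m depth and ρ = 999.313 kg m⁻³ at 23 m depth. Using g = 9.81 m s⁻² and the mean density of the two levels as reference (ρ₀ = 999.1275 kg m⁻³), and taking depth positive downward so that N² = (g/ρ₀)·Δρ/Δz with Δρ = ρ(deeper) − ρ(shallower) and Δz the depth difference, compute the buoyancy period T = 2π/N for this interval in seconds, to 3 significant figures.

Δρ = 999.313 − 998.942 = 0.371 kg m⁻³ over Δz = 23 − 8 = 15 m.
N² = (9.81/999.1275) × (0.371/15) = 2.4285 × 10⁻⁴ s⁻².
N = √(2.4285 × 10⁻⁴) = 0.015584 rad s⁻¹, so T = 2π/N = 403.18 s ≈ 403 s.
Since Δρ > 0 the layer is stably stratified.

403 s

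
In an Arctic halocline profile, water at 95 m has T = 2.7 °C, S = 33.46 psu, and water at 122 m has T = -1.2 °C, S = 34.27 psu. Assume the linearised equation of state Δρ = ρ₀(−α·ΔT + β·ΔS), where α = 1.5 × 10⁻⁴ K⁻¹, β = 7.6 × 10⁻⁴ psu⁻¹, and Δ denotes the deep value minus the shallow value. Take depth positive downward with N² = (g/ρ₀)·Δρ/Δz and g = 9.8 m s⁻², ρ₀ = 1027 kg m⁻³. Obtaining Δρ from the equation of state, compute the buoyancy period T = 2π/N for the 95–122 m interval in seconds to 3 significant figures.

301 s

ΔT = -3.9 K, ΔS = +0.81 psu (deep − shallow).
Δρ/ρ₀ = −αΔT + βΔS = 5.85 × 10⁻⁴ + 6.156 × 10⁻⁴ = 1.2006 × 10⁻³, so Δρ ≈ 1.233 kg m⁻³.
N² = (g/ρ₀)·Δρ/Δz = g·(Δρ/ρ₀)/Δz = 9.8 × 1.2006 × 10⁻³ / 27 = 4.3577 × 10⁻⁴ s⁻².
N = √(4.3577 × 10⁻⁴) = 0.020875 rad s⁻¹ → T = 2π/N = 300.99 s ≈ 301 s.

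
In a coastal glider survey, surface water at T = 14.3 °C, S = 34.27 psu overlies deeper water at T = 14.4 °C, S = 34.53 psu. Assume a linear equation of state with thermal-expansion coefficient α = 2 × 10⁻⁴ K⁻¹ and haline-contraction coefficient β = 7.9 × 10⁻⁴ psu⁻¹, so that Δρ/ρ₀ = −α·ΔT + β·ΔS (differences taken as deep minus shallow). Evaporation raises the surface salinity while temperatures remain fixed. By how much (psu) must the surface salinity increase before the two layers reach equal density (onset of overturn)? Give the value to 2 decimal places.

0.23 psu

Neutral buoyancy requires −α(T_deep − T_surf) + β(S_deep − S_surf′) = 0.
S_surf′ = S_deep − (α/β)·ΔT = 34.53 − (2 × 10⁻⁴/7.9 × 10⁻⁴)·(+0.1) = 34.5047 psu.
Increase required: 34.5047 − 34.27 = 0.2347 psu.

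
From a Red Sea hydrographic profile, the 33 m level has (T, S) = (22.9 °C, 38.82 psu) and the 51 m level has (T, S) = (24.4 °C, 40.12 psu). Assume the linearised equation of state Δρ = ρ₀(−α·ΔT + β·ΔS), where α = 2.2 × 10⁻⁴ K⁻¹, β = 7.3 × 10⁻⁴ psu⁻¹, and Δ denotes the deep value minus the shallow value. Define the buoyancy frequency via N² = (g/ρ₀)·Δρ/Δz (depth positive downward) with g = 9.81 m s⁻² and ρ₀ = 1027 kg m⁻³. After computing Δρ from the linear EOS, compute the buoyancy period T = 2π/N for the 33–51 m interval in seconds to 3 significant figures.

342 s

ΔT = +1.5 K, ΔS = +1.30 psu (deep − shallow).
Δρ/ρ₀ = −αΔT + βΔS = -3.30 × 10⁻⁴ + 9.49 × 10⁻⁴ = 6.19 × 10⁻⁴, so Δρ ≈ 0.6357 kg m⁻³.
N² = (g/ρ₀)·Δρ/Δz = g·(Δρ/ρ₀)/Δz = 9.81 × 6.19 × 10⁻⁴ / 18 = 3.3736 × 10⁻⁴ s⁻².
N = √(3.3736 × 10⁻⁴) = 0.018367 rad s⁻¹ → T = 2π/N = 342.09 s ≈ 342 s.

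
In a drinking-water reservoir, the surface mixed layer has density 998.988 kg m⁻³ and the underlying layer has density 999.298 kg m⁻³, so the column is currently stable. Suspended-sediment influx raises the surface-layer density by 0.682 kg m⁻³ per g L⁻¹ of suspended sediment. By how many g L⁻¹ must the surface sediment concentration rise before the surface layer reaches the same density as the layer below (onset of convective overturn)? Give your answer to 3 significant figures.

Density deficit of the surface layer: 999.298 − 998.988 = 0.31 kg m⁻³.
Required change = 0.31 / 0.682 = 0.455 g L⁻¹.

0.455 g L⁻¹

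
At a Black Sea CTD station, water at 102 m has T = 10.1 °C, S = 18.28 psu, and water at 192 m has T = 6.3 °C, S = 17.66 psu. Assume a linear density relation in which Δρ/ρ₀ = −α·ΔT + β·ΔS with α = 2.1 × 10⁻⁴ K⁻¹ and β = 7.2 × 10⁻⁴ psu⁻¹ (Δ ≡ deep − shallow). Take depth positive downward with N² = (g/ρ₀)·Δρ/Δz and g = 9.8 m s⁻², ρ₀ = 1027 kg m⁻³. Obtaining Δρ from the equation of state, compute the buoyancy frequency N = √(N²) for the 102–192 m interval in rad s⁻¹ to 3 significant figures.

ΔT = -3.8 K, ΔS = -0.62 psu (deep − shallow).
Δρ/ρ₀ = −αΔT + βΔS = 7.98 × 10⁻⁴ − 4.464 × 10⁻⁴ = 3.516 × 10⁻⁴, so Δρ ≈ 0.3611 kg m⁻³.
N² = (g/ρ₀)·Δρ/Δz = g·(Δρ/ρ₀)/Δz = 9.8 × 3.516 × 10⁻⁴ / 90 = 3.8285 × 10⁻⁵ s⁻².
N = √(3.8285 × 10⁻⁵) = 6.1875 × 10⁻³ rad s⁻¹ ≈ 6.19 × 10⁻³ rad s⁻¹.

6.19 × 10⁻³ rad s⁻¹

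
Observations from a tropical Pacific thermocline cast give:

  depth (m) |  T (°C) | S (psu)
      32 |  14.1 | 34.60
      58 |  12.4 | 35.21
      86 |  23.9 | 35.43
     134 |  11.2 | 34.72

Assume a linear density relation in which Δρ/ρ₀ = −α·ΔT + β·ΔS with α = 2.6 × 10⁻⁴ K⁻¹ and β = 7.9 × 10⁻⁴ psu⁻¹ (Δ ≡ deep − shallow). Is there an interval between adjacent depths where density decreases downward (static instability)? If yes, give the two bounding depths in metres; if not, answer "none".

Evaluate Δρ/ρ₀ = −αΔT + βΔS across each adjacent pair:
  32–58 m: −αΔT+βΔS = −(2.6 × 10⁻⁴)(-1.7)+(7.9 × 10⁻⁴)(+0.61) = 9.2 × 10⁻⁴ → stable
  58–86 m: −αΔT+βΔS = −(2.6 × 10⁻⁴)(+11.5)+(7.9 × 10⁻⁴)(+0.22) = -2.8 × 10⁻³ → UNSTABLE
  86–134 m: −αΔT+βΔS = −(2.6 × 10⁻⁴)(-12.7)+(7.9 × 10⁻⁴)(-0.71) = 2.7 × 10⁻³ → stable
The 58–86 m interval has Δρ < 0: lighter water underlies denser water.

58–86 m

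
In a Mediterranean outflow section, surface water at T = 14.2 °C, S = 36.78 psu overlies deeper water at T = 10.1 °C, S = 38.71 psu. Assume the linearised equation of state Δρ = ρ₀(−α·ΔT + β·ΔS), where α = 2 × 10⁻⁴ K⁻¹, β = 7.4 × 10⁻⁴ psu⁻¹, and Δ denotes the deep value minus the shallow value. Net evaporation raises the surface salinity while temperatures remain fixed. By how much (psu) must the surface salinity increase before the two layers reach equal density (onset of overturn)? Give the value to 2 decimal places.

3.04 psu

Neutral buoyancy requires −α(T_deep − T_surf) + β(S_deep − S_surf′) = 0.
S_surf′ = S_deep − (α/β)·ΔT = 38.71 − (2 × 10⁻⁴/7.4 × 10⁻⁴)·(-4.1) = 39.8181 psu.
Increase required: 39.8181 − 36.78 = 3.0381 psu.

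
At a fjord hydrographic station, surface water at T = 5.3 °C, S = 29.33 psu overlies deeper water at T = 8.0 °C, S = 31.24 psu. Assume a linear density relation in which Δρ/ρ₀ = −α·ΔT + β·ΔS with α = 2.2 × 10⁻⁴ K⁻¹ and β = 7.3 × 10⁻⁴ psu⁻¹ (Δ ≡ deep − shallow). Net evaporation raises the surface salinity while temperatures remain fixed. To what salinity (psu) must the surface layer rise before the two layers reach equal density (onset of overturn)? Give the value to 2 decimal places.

Neutral buoyancy requires −α(T_deep − T_surf) + β(S_deep − S_surf′) = 0.
S_surf′ = S_deep − (α/β)·ΔT = 31.24 − (2.2 × 10⁻⁴/7.3 × 10⁻⁴)·(+2.7) = 30.4263 psu.
Increase required: 30.4263 − 29.33 = 1.0963 psu.

30.43 psu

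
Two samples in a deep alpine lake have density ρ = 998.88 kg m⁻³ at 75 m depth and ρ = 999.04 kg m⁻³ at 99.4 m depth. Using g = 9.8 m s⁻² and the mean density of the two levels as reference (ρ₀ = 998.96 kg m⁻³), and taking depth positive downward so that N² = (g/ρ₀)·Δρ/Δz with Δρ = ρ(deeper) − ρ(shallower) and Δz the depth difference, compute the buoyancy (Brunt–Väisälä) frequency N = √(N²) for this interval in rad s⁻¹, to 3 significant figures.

8.02 × 10⁻³ rad s⁻¹

Δρ = 999.04 − 998.88 = 0.16 kg m⁻³ over Δz = 99.4 − 75 = 24.4 m.
N² = (9.8/998.96) × (0.16/24.4) = 6.4329 × 10⁻⁵ s⁻².
N = √(6.4329 × 10⁻⁵) = 8.0205 × 10⁻³ rad s⁻¹ ≈ 8.02 × 10⁻³ rad s⁻¹.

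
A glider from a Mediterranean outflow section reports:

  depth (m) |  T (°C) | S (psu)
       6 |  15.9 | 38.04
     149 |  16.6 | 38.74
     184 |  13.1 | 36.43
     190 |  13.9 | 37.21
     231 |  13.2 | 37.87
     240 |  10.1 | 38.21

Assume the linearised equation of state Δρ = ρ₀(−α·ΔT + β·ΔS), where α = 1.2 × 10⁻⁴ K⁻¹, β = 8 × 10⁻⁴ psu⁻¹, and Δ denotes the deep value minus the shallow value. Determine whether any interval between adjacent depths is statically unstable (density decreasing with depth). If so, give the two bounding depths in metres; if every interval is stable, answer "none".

Evaluate Δρ/ρ₀ = −αΔT + βΔS across each adjacent pair:
  6–149 m: −αΔT+βΔS = −(1.2 × 10⁻⁴)(+0.7)+(8 × 10⁻⁴)(+0.70) = 4.8 × 10⁻⁴ → stable
  149–184 m: −αΔT+βΔS = −(1.2 × 10⁻⁴)(-3.5)+(8 × 10⁻⁴)(-2.31) = -1.4 × 10⁻³ → UNSTABLE
  184–190 m: −αΔT+βΔS = −(1.2 × 10⁻⁴)(+0.8)+(8 × 10⁻⁴)(+0.78) = 5.3 × 10⁻⁴ → stable
  190–231 m: −αΔT+βΔS = −(1.2 × 10⁻⁴)(-0.7)+(8 × 10⁻⁴)(+0.66) = 6.1 × 10⁻⁴ → stable
  231–240 m: −αΔT+βΔS = −(1.2 × 10⁻⁴)(-3.1)+(8 × 10⁻⁴)(+0.34) = 6.4 × 10⁻⁴ → stable
The 149–184 m interval has Δρ < 0: lighter water underlies denser water.

149–184 m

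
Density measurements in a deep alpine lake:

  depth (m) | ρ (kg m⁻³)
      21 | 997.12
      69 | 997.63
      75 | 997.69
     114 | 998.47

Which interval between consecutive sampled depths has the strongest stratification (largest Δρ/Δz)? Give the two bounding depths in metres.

Compute the density gradient over each adjacent pair:
  21–69 m: Δρ/Δz = 0.51/48 = 0.011 kg m⁻⁴
  69–75 m: Δρ/Δz = 0.06/6 = 0.010 kg m⁻⁴
  75–114 m: Δρ/Δz = 0.78/39 = 0.020 kg m⁻⁴
The largest gradient is in the 75–114 m interval — the pycnocline.

75–114 m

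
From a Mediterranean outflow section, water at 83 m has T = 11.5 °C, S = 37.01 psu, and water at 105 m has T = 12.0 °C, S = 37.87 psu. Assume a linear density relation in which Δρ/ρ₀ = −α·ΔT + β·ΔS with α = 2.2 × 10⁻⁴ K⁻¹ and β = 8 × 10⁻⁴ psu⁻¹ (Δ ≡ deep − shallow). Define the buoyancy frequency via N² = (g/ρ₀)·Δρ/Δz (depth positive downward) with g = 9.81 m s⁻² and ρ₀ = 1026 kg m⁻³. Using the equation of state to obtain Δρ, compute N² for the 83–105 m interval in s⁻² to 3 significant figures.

2.58 × 10⁻⁴ s⁻²

ΔT = +0.5 K, ΔS = +0.86 psu (deep − shallow).
Δρ/ρ₀ = −αΔT + βΔS = -1.10 × 10⁻⁴ + 6.88 × 10⁻⁴ = 5.78 × 10⁻⁴, so Δρ ≈ 0.5930 kg m⁻³.
N² = (g/ρ₀)·Δρ/Δz = g·(Δρ/ρ₀)/Δz = 9.81 × 5.78 × 10⁻⁴ / 22 = 2.5774 × 10⁻⁴ s⁻² ≈ 2.58 × 10⁻⁴ s⁻².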